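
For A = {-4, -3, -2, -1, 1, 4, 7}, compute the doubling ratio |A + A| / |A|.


|A| = 7.
Compute A + A by enumerating all 49 pairs.
A + A = {-8, -7, -6, -5, -4, -3, -2, -1, 0, 1, 2, 3, 4, 5, 6, 8, 11, 14}, so |A + A| = 18.
K = |A + A| / |A| = 18/7 (already in lowest terms) ≈ 2.5714.
Reference: AP of size 7 gives K = 13/7 ≈ 1.8571; a fully generic set of size 7 gives K ≈ 4.0000.

|A| = 7, |A + A| = 18, K = 18/7.


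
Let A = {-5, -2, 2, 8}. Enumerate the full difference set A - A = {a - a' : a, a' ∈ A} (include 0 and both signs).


A - A = {a - a' : a, a' ∈ A}.
Compute a - a' for each ordered pair (a, a'):
a = -5: -5--5=0, -5--2=-3, -5-2=-7, -5-8=-13
a = -2: -2--5=3, -2--2=0, -2-2=-4, -2-8=-10
a = 2: 2--5=7, 2--2=4, 2-2=0, 2-8=-6
a = 8: 8--5=13, 8--2=10, 8-2=6, 8-8=0
Collecting distinct values (and noting 0 appears from a-a):
A - A = {-13, -10, -7, -6, -4, -3, 0, 3, 4, 6, 7, 10, 13}
|A - A| = 13

A - A = {-13, -10, -7, -6, -4, -3, 0, 3, 4, 6, 7, 10, 13}


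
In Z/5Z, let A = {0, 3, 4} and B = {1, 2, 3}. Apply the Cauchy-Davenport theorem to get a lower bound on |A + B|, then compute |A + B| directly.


Cauchy-Davenport: |A + B| ≥ min(p, |A| + |B| - 1) for A, B nonempty in Z/pZ.
|A| = 3, |B| = 3, p = 5.
CD lower bound = min(5, 3 + 3 - 1) = min(5, 5) = 5.
Compute A + B mod 5 directly:
a = 0: 0+1=1, 0+2=2, 0+3=3
a = 3: 3+1=4, 3+2=0, 3+3=1
a = 4: 4+1=0, 4+2=1, 4+3=2
A + B = {0, 1, 2, 3, 4}, so |A + B| = 5.
Verify: 5 ≥ 5? Yes ✓.

CD lower bound = 5, actual |A + B| = 5.


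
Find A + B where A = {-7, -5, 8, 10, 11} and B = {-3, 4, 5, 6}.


A + B = {a + b : a ∈ A, b ∈ B}.
Enumerate all |A|·|B| = 5·4 = 20 pairs (a, b) and collect distinct sums.
a = -7: -7+-3=-10, -7+4=-3, -7+5=-2, -7+6=-1
a = -5: -5+-3=-8, -5+4=-1, -5+5=0, -5+6=1
a = 8: 8+-3=5, 8+4=12, 8+5=13, 8+6=14
a = 10: 10+-3=7, 10+4=14, 10+5=15, 10+6=16
a = 11: 11+-3=8, 11+4=15, 11+5=16, 11+6=17
Collecting distinct sums: A + B = {-10, -8, -3, -2, -1, 0, 1, 5, 7, 8, 12, 13, 14, 15, 16, 17}
|A + B| = 16

A + B = {-10, -8, -3, -2, -1, 0, 1, 5, 7, 8, 12, 13, 14, 15, 16, 17}


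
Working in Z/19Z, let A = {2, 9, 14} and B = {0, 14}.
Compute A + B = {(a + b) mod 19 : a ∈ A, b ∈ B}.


Work in Z/19Z: reduce every sum a + b modulo 19.
Enumerate all 6 pairs:
a = 2: 2+0=2, 2+14=16
a = 9: 9+0=9, 9+14=4
a = 14: 14+0=14, 14+14=9
Distinct residues collected: {2, 4, 9, 14, 16}
|A + B| = 5 (out of 19 total residues).

A + B = {2, 4, 9, 14, 16}


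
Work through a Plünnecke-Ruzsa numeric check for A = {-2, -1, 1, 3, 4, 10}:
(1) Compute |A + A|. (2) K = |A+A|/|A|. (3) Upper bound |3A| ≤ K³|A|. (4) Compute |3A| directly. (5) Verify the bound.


|A| = 6.
Step 1: Compute A + A by enumerating all 36 pairs.
A + A = {-4, -3, -2, -1, 0, 1, 2, 3, 4, 5, 6, 7, 8, 9, 11, 13, 14, 20}, so |A + A| = 18.
Step 2: Doubling constant K = |A + A|/|A| = 18/6 = 18/6 ≈ 3.0000.
Step 3: Plünnecke-Ruzsa gives |3A| ≤ K³·|A| = (3.0000)³ · 6 ≈ 162.0000.
Step 4: Compute 3A = A + A + A directly by enumerating all triples (a,b,c) ∈ A³; |3A| = 30.
Step 5: Check 30 ≤ 162.0000? Yes ✓.

K = 18/6, Plünnecke-Ruzsa bound K³|A| ≈ 162.0000, |3A| = 30, inequality holds.


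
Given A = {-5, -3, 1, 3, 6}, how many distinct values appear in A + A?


A + A = {a + a' : a, a' ∈ A}; |A| = 5.
General bounds: 2|A| - 1 ≤ |A + A| ≤ |A|(|A|+1)/2, i.e. 9 ≤ |A + A| ≤ 15.
Lower bound 2|A|-1 is attained iff A is an arithmetic progression.
Enumerate sums a + a' for a ≤ a' (symmetric, so this suffices):
a = -5: -5+-5=-10, -5+-3=-8, -5+1=-4, -5+3=-2, -5+6=1
a = -3: -3+-3=-6, -3+1=-2, -3+3=0, -3+6=3
a = 1: 1+1=2, 1+3=4, 1+6=7
a = 3: 3+3=6, 3+6=9
a = 6: 6+6=12
Distinct sums: {-10, -8, -6, -4, -2, 0, 1, 2, 3, 4, 6, 7, 9, 12}
|A + A| = 14

|A + A| = 14


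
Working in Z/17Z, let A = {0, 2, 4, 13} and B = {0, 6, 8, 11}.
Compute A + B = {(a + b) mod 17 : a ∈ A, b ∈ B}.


Work in Z/17Z: reduce every sum a + b modulo 17.
Enumerate all 16 pairs:
a = 0: 0+0=0, 0+6=6, 0+8=8, 0+11=11
a = 2: 2+0=2, 2+6=8, 2+8=10, 2+11=13
a = 4: 4+0=4, 4+6=10, 4+8=12, 4+11=15
a = 13: 13+0=13, 13+6=2, 13+8=4, 13+11=7
Distinct residues collected: {0, 2, 4, 6, 7, 8, 10, 11, 12, 13, 15}
|A + B| = 11 (out of 17 total residues).

A + B = {0, 2, 4, 6, 7, 8, 10, 11, 12, 13, 15}


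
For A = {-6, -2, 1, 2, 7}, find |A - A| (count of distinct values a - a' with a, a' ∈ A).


A - A = {a - a' : a, a' ∈ A}; |A| = 5.
Bounds: 2|A|-1 ≤ |A - A| ≤ |A|² - |A| + 1, i.e. 9 ≤ |A - A| ≤ 21.
Note: 0 ∈ A - A always (from a - a). The set is symmetric: if d ∈ A - A then -d ∈ A - A.
Enumerate nonzero differences d = a - a' with a > a' (then include -d):
Positive differences: {1, 3, 4, 5, 6, 7, 8, 9, 13}
Full difference set: {0} ∪ (positive diffs) ∪ (negative diffs).
|A - A| = 1 + 2·9 = 19 (matches direct enumeration: 19).

|A - A| = 19


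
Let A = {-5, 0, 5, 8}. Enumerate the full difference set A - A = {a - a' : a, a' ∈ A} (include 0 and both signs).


A - A = {a - a' : a, a' ∈ A}.
Compute a - a' for each ordered pair (a, a'):
a = -5: -5--5=0, -5-0=-5, -5-5=-10, -5-8=-13
a = 0: 0--5=5, 0-0=0, 0-5=-5, 0-8=-8
a = 5: 5--5=10, 5-0=5, 5-5=0, 5-8=-3
a = 8: 8--5=13, 8-0=8, 8-5=3, 8-8=0
Collecting distinct values (and noting 0 appears from a-a):
A - A = {-13, -10, -8, -5, -3, 0, 3, 5, 8, 10, 13}
|A - A| = 11

A - A = {-13, -10, -8, -5, -3, 0, 3, 5, 8, 10, 13}


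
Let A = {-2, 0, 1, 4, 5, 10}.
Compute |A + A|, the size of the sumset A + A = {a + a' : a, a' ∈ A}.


A + A = {a + a' : a, a' ∈ A}; |A| = 6.
General bounds: 2|A| - 1 ≤ |A + A| ≤ |A|(|A|+1)/2, i.e. 11 ≤ |A + A| ≤ 21.
Lower bound 2|A|-1 is attained iff A is an arithmetic progression.
Enumerate sums a + a' for a ≤ a' (symmetric, so this suffices):
a = -2: -2+-2=-4, -2+0=-2, -2+1=-1, -2+4=2, -2+5=3, -2+10=8
a = 0: 0+0=0, 0+1=1, 0+4=4, 0+5=5, 0+10=10
a = 1: 1+1=2, 1+4=5, 1+5=6, 1+10=11
a = 4: 4+4=8, 4+5=9, 4+10=14
a = 5: 5+5=10, 5+10=15
a = 10: 10+10=20
Distinct sums: {-4, -2, -1, 0, 1, 2, 3, 4, 5, 6, 8, 9, 10, 11, 14, 15, 20}
|A + A| = 17

|A + A| = 17


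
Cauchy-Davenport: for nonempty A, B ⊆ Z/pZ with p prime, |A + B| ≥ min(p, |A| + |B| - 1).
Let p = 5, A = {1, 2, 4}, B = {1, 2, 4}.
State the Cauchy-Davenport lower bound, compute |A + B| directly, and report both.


Cauchy-Davenport: |A + B| ≥ min(p, |A| + |B| - 1) for A, B nonempty in Z/pZ.
|A| = 3, |B| = 3, p = 5.
CD lower bound = min(5, 3 + 3 - 1) = min(5, 5) = 5.
Compute A + B mod 5 directly:
a = 1: 1+1=2, 1+2=3, 1+4=0
a = 2: 2+1=3, 2+2=4, 2+4=1
a = 4: 4+1=0, 4+2=1, 4+4=3
A + B = {0, 1, 2, 3, 4}, so |A + B| = 5.
Verify: 5 ≥ 5? Yes ✓.

CD lower bound = 5, actual |A + B| = 5.


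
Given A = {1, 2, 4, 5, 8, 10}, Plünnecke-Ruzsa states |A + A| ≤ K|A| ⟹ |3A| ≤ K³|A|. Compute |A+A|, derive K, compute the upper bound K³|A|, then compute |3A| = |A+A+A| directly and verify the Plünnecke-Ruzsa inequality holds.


|A| = 6.
Step 1: Compute A + A by enumerating all 36 pairs.
A + A = {2, 3, 4, 5, 6, 7, 8, 9, 10, 11, 12, 13, 14, 15, 16, 18, 20}, so |A + A| = 17.
Step 2: Doubling constant K = |A + A|/|A| = 17/6 = 17/6 ≈ 2.8333.
Step 3: Plünnecke-Ruzsa gives |3A| ≤ K³·|A| = (2.8333)³ · 6 ≈ 136.4722.
Step 4: Compute 3A = A + A + A directly by enumerating all triples (a,b,c) ∈ A³; |3A| = 26.
Step 5: Check 26 ≤ 136.4722? Yes ✓.

K = 17/6, Plünnecke-Ruzsa bound K³|A| ≈ 136.4722, |3A| = 26, inequality holds.


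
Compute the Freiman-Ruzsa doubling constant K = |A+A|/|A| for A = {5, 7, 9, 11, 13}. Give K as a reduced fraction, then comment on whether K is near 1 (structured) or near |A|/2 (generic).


|A| = 5.
Compute A + A by enumerating all 25 pairs.
A + A = {10, 12, 14, 16, 18, 20, 22, 24, 26}, so |A + A| = 9.
K = |A + A| / |A| = 9/5 (already in lowest terms) ≈ 1.8000.
Reference: AP of size 5 gives K = 9/5 ≈ 1.8000; a fully generic set of size 5 gives K ≈ 3.0000.

|A| = 5, |A + A| = 9, K = 9/5.


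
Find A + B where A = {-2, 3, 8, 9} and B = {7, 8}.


A + B = {a + b : a ∈ A, b ∈ B}.
Enumerate all |A|·|B| = 4·2 = 8 pairs (a, b) and collect distinct sums.
a = -2: -2+7=5, -2+8=6
a = 3: 3+7=10, 3+8=11
a = 8: 8+7=15, 8+8=16
a = 9: 9+7=16, 9+8=17
Collecting distinct sums: A + B = {5, 6, 10, 11, 15, 16, 17}
|A + B| = 7

A + B = {5, 6, 10, 11, 15, 16, 17}


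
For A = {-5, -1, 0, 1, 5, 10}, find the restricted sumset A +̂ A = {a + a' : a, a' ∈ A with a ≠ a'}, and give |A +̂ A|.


Restricted sumset: A +̂ A = {a + a' : a ∈ A, a' ∈ A, a ≠ a'}.
Equivalently, take A + A and drop any sum 2a that is achievable ONLY as a + a for a ∈ A (i.e. sums representable only with equal summands).
Enumerate pairs (a, a') with a < a' (symmetric, so each unordered pair gives one sum; this covers all a ≠ a'):
  -5 + -1 = -6
  -5 + 0 = -5
  -5 + 1 = -4
  -5 + 5 = 0
  -5 + 10 = 5
  -1 + 0 = -1
  -1 + 1 = 0
  -1 + 5 = 4
  -1 + 10 = 9
  0 + 1 = 1
  0 + 5 = 5
  0 + 10 = 10
  1 + 5 = 6
  1 + 10 = 11
  5 + 10 = 15
Collected distinct sums: {-6, -5, -4, -1, 0, 1, 4, 5, 6, 9, 10, 11, 15}
|A +̂ A| = 13
(Reference bound: |A +̂ A| ≥ 2|A| - 3 for |A| ≥ 2, with |A| = 6 giving ≥ 9.)

|A +̂ A| = 13


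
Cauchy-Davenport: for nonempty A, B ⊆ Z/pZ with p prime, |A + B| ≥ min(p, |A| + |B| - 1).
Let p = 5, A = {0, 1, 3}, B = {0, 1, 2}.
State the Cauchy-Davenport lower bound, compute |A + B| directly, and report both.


Cauchy-Davenport: |A + B| ≥ min(p, |A| + |B| - 1) for A, B nonempty in Z/pZ.
|A| = 3, |B| = 3, p = 5.
CD lower bound = min(5, 3 + 3 - 1) = min(5, 5) = 5.
Compute A + B mod 5 directly:
a = 0: 0+0=0, 0+1=1, 0+2=2
a = 1: 1+0=1, 1+1=2, 1+2=3
a = 3: 3+0=3, 3+1=4, 3+2=0
A + B = {0, 1, 2, 3, 4}, so |A + B| = 5.
Verify: 5 ≥ 5? Yes ✓.

CD lower bound = 5, actual |A + B| = 5.


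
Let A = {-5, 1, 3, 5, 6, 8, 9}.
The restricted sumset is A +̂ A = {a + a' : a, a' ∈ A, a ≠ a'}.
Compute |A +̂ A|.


Restricted sumset: A +̂ A = {a + a' : a ∈ A, a' ∈ A, a ≠ a'}.
Equivalently, take A + A and drop any sum 2a that is achievable ONLY as a + a for a ∈ A (i.e. sums representable only with equal summands).
Enumerate pairs (a, a') with a < a' (symmetric, so each unordered pair gives one sum; this covers all a ≠ a'):
  -5 + 1 = -4
  -5 + 3 = -2
  -5 + 5 = 0
  -5 + 6 = 1
  -5 + 8 = 3
  -5 + 9 = 4
  1 + 3 = 4
  1 + 5 = 6
  1 + 6 = 7
  1 + 8 = 9
  1 + 9 = 10
  3 + 5 = 8
  3 + 6 = 9
  3 + 8 = 11
  3 + 9 = 12
  5 + 6 = 11
  5 + 8 = 13
  5 + 9 = 14
  6 + 8 = 14
  6 + 9 = 15
  8 + 9 = 17
Collected distinct sums: {-4, -2, 0, 1, 3, 4, 6, 7, 8, 9, 10, 11, 12, 13, 14, 15, 17}
|A +̂ A| = 17
(Reference bound: |A +̂ A| ≥ 2|A| - 3 for |A| ≥ 2, with |A| = 7 giving ≥ 11.)

|A +̂ A| = 17


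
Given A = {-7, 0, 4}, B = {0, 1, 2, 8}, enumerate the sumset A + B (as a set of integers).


A + B = {a + b : a ∈ A, b ∈ B}.
Enumerate all |A|·|B| = 3·4 = 12 pairs (a, b) and collect distinct sums.
a = -7: -7+0=-7, -7+1=-6, -7+2=-5, -7+8=1
a = 0: 0+0=0, 0+1=1, 0+2=2, 0+8=8
a = 4: 4+0=4, 4+1=5, 4+2=6, 4+8=12
Collecting distinct sums: A + B = {-7, -6, -5, 0, 1, 2, 4, 5, 6, 8, 12}
|A + B| = 11

A + B = {-7, -6, -5, 0, 1, 2, 4, 5, 6, 8, 12}


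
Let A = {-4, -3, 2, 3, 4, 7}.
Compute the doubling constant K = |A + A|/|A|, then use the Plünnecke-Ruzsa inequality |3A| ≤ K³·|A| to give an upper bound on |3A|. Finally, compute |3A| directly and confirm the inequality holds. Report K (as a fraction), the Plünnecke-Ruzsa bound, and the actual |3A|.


|A| = 6.
Step 1: Compute A + A by enumerating all 36 pairs.
A + A = {-8, -7, -6, -2, -1, 0, 1, 3, 4, 5, 6, 7, 8, 9, 10, 11, 14}, so |A + A| = 17.
Step 2: Doubling constant K = |A + A|/|A| = 17/6 = 17/6 ≈ 2.8333.
Step 3: Plünnecke-Ruzsa gives |3A| ≤ K³·|A| = (2.8333)³ · 6 ≈ 136.4722.
Step 4: Compute 3A = A + A + A directly by enumerating all triples (a,b,c) ∈ A³; |3A| = 30.
Step 5: Check 30 ≤ 136.4722? Yes ✓.

K = 17/6, Plünnecke-Ruzsa bound K³|A| ≈ 136.4722, |3A| = 30, inequality holds.


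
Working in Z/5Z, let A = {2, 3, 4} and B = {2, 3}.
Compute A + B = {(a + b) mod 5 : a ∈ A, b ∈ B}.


Work in Z/5Z: reduce every sum a + b modulo 5.
Enumerate all 6 pairs:
a = 2: 2+2=4, 2+3=0
a = 3: 3+2=0, 3+3=1
a = 4: 4+2=1, 4+3=2
Distinct residues collected: {0, 1, 2, 4}
|A + B| = 4 (out of 5 total residues).

A + B = {0, 1, 2, 4}


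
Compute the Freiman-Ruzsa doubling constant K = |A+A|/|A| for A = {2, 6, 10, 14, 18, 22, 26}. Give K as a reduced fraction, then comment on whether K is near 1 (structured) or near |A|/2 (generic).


|A| = 7.
Compute A + A by enumerating all 49 pairs.
A + A = {4, 8, 12, 16, 20, 24, 28, 32, 36, 40, 44, 48, 52}, so |A + A| = 13.
K = |A + A| / |A| = 13/7 (already in lowest terms) ≈ 1.8571.
Reference: AP of size 7 gives K = 13/7 ≈ 1.8571; a fully generic set of size 7 gives K ≈ 4.0000.

|A| = 7, |A + A| = 13, K = 13/7.


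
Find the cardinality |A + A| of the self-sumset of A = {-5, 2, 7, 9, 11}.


A + A = {a + a' : a, a' ∈ A}; |A| = 5.
General bounds: 2|A| - 1 ≤ |A + A| ≤ |A|(|A|+1)/2, i.e. 9 ≤ |A + A| ≤ 15.
Lower bound 2|A|-1 is attained iff A is an arithmetic progression.
Enumerate sums a + a' for a ≤ a' (symmetric, so this suffices):
a = -5: -5+-5=-10, -5+2=-3, -5+7=2, -5+9=4, -5+11=6
a = 2: 2+2=4, 2+7=9, 2+9=11, 2+11=13
a = 7: 7+7=14, 7+9=16, 7+11=18
a = 9: 9+9=18, 9+11=20
a = 11: 11+11=22
Distinct sums: {-10, -3, 2, 4, 6, 9, 11, 13, 14, 16, 18, 20, 22}
|A + A| = 13

|A + A| = 13


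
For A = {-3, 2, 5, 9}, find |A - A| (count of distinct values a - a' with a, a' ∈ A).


A - A = {a - a' : a, a' ∈ A}; |A| = 4.
Bounds: 2|A|-1 ≤ |A - A| ≤ |A|² - |A| + 1, i.e. 7 ≤ |A - A| ≤ 13.
Note: 0 ∈ A - A always (from a - a). The set is symmetric: if d ∈ A - A then -d ∈ A - A.
Enumerate nonzero differences d = a - a' with a > a' (then include -d):
Positive differences: {3, 4, 5, 7, 8, 12}
Full difference set: {0} ∪ (positive diffs) ∪ (negative diffs).
|A - A| = 1 + 2·6 = 13 (matches direct enumeration: 13).

|A - A| = 13


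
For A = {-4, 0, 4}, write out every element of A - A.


A - A = {a - a' : a, a' ∈ A}.
Compute a - a' for each ordered pair (a, a'):
a = -4: -4--4=0, -4-0=-4, -4-4=-8
a = 0: 0--4=4, 0-0=0, 0-4=-4
a = 4: 4--4=8, 4-0=4, 4-4=0
Collecting distinct values (and noting 0 appears from a-a):
A - A = {-8, -4, 0, 4, 8}
|A - A| = 5

A - A = {-8, -4, 0, 4, 8}


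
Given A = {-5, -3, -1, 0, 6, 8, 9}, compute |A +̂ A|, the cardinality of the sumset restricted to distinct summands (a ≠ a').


Restricted sumset: A +̂ A = {a + a' : a ∈ A, a' ∈ A, a ≠ a'}.
Equivalently, take A + A and drop any sum 2a that is achievable ONLY as a + a for a ∈ A (i.e. sums representable only with equal summands).
Enumerate pairs (a, a') with a < a' (symmetric, so each unordered pair gives one sum; this covers all a ≠ a'):
  -5 + -3 = -8
  -5 + -1 = -6
  -5 + 0 = -5
  -5 + 6 = 1
  -5 + 8 = 3
  -5 + 9 = 4
  -3 + -1 = -4
  -3 + 0 = -3
  -3 + 6 = 3
  -3 + 8 = 5
  -3 + 9 = 6
  -1 + 0 = -1
  -1 + 6 = 5
  -1 + 8 = 7
  -1 + 9 = 8
  0 + 6 = 6
  0 + 8 = 8
  0 + 9 = 9
  6 + 8 = 14
  6 + 9 = 15
  8 + 9 = 17
Collected distinct sums: {-8, -6, -5, -4, -3, -1, 1, 3, 4, 5, 6, 7, 8, 9, 14, 15, 17}
|A +̂ A| = 17
(Reference bound: |A +̂ A| ≥ 2|A| - 3 for |A| ≥ 2, with |A| = 7 giving ≥ 11.)

|A +̂ A| = 17


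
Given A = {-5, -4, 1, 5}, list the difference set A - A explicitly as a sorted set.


A - A = {a - a' : a, a' ∈ A}.
Compute a - a' for each ordered pair (a, a'):
a = -5: -5--5=0, -5--4=-1, -5-1=-6, -5-5=-10
a = -4: -4--5=1, -4--4=0, -4-1=-5, -4-5=-9
a = 1: 1--5=6, 1--4=5, 1-1=0, 1-5=-4
a = 5: 5--5=10, 5--4=9, 5-1=4, 5-5=0
Collecting distinct values (and noting 0 appears from a-a):
A - A = {-10, -9, -6, -5, -4, -1, 0, 1, 4, 5, 6, 9, 10}
|A - A| = 13

A - A = {-10, -9, -6, -5, -4, -1, 0, 1, 4, 5, 6, 9, 10}


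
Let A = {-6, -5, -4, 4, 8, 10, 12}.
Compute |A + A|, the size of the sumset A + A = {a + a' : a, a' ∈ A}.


A + A = {a + a' : a, a' ∈ A}; |A| = 7.
General bounds: 2|A| - 1 ≤ |A + A| ≤ |A|(|A|+1)/2, i.e. 13 ≤ |A + A| ≤ 28.
Lower bound 2|A|-1 is attained iff A is an arithmetic progression.
Enumerate sums a + a' for a ≤ a' (symmetric, so this suffices):
a = -6: -6+-6=-12, -6+-5=-11, -6+-4=-10, -6+4=-2, -6+8=2, -6+10=4, -6+12=6
a = -5: -5+-5=-10, -5+-4=-9, -5+4=-1, -5+8=3, -5+10=5, -5+12=7
a = -4: -4+-4=-8, -4+4=0, -4+8=4, -4+10=6, -4+12=8
a = 4: 4+4=8, 4+8=12, 4+10=14, 4+12=16
a = 8: 8+8=16, 8+10=18, 8+12=20
a = 10: 10+10=20, 10+12=22
a = 12: 12+12=24
Distinct sums: {-12, -11, -10, -9, -8, -2, -1, 0, 2, 3, 4, 5, 6, 7, 8, 12, 14, 16, 18, 20, 22, 24}
|A + A| = 22

|A + A| = 22


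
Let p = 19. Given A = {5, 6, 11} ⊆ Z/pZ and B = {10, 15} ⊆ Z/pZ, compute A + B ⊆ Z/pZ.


Work in Z/19Z: reduce every sum a + b modulo 19.
Enumerate all 6 pairs:
a = 5: 5+10=15, 5+15=1
a = 6: 6+10=16, 6+15=2
a = 11: 11+10=2, 11+15=7
Distinct residues collected: {1, 2, 7, 15, 16}
|A + B| = 5 (out of 19 total residues).

A + B = {1, 2, 7, 15, 16}


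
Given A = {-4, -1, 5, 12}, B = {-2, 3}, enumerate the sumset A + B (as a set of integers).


A + B = {a + b : a ∈ A, b ∈ B}.
Enumerate all |A|·|B| = 4·2 = 8 pairs (a, b) and collect distinct sums.
a = -4: -4+-2=-6, -4+3=-1
a = -1: -1+-2=-3, -1+3=2
a = 5: 5+-2=3, 5+3=8
a = 12: 12+-2=10, 12+3=15
Collecting distinct sums: A + B = {-6, -3, -1, 2, 3, 8, 10, 15}
|A + B| = 8

A + B = {-6, -3, -1, 2, 3, 8, 10, 15}


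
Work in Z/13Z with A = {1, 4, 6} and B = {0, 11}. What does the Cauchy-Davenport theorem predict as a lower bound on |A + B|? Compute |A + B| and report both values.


Cauchy-Davenport: |A + B| ≥ min(p, |A| + |B| - 1) for A, B nonempty in Z/pZ.
|A| = 3, |B| = 2, p = 13.
CD lower bound = min(13, 3 + 2 - 1) = min(13, 4) = 4.
Compute A + B mod 13 directly:
a = 1: 1+0=1, 1+11=12
a = 4: 4+0=4, 4+11=2
a = 6: 6+0=6, 6+11=4
A + B = {1, 2, 4, 6, 12}, so |A + B| = 5.
Verify: 5 ≥ 4? Yes ✓.

CD lower bound = 4, actual |A + B| = 5.


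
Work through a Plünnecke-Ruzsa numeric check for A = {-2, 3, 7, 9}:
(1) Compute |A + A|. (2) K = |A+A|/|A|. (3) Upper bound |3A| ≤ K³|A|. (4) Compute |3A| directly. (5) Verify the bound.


|A| = 4.
Step 1: Compute A + A by enumerating all 16 pairs.
A + A = {-4, 1, 5, 6, 7, 10, 12, 14, 16, 18}, so |A + A| = 10.
Step 2: Doubling constant K = |A + A|/|A| = 10/4 = 10/4 ≈ 2.5000.
Step 3: Plünnecke-Ruzsa gives |3A| ≤ K³·|A| = (2.5000)³ · 4 ≈ 62.5000.
Step 4: Compute 3A = A + A + A directly by enumerating all triples (a,b,c) ∈ A³; |3A| = 19.
Step 5: Check 19 ≤ 62.5000? Yes ✓.

K = 10/4, Plünnecke-Ruzsa bound K³|A| ≈ 62.5000, |3A| = 19, inequality holds.


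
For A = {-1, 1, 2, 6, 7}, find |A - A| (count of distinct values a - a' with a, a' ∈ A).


A - A = {a - a' : a, a' ∈ A}; |A| = 5.
Bounds: 2|A|-1 ≤ |A - A| ≤ |A|² - |A| + 1, i.e. 9 ≤ |A - A| ≤ 21.
Note: 0 ∈ A - A always (from a - a). The set is symmetric: if d ∈ A - A then -d ∈ A - A.
Enumerate nonzero differences d = a - a' with a > a' (then include -d):
Positive differences: {1, 2, 3, 4, 5, 6, 7, 8}
Full difference set: {0} ∪ (positive diffs) ∪ (negative diffs).
|A - A| = 1 + 2·8 = 17 (matches direct enumeration: 17).

|A - A| = 17


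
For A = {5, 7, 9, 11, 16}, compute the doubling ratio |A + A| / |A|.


|A| = 5.
Compute A + A by enumerating all 25 pairs.
A + A = {10, 12, 14, 16, 18, 20, 21, 22, 23, 25, 27, 32}, so |A + A| = 12.
K = |A + A| / |A| = 12/5 (already in lowest terms) ≈ 2.4000.
Reference: AP of size 5 gives K = 9/5 ≈ 1.8000; a fully generic set of size 5 gives K ≈ 3.0000.

|A| = 5, |A + A| = 12, K = 12/5.


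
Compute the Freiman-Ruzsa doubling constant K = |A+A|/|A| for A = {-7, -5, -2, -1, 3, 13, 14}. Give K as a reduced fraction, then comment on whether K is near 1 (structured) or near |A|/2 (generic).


|A| = 7.
Compute A + A by enumerating all 49 pairs.
A + A = {-14, -12, -10, -9, -8, -7, -6, -4, -3, -2, 1, 2, 6, 7, 8, 9, 11, 12, 13, 16, 17, 26, 27, 28}, so |A + A| = 24.
K = |A + A| / |A| = 24/7 (already in lowest terms) ≈ 3.4286.
Reference: AP of size 7 gives K = 13/7 ≈ 1.8571; a fully generic set of size 7 gives K ≈ 4.0000.

|A| = 7, |A + A| = 24, K = 24/7.


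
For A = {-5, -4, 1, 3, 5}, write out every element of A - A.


A - A = {a - a' : a, a' ∈ A}.
Compute a - a' for each ordered pair (a, a'):
a = -5: -5--5=0, -5--4=-1, -5-1=-6, -5-3=-8, -5-5=-10
a = -4: -4--5=1, -4--4=0, -4-1=-5, -4-3=-7, -4-5=-9
a = 1: 1--5=6, 1--4=5, 1-1=0, 1-3=-2, 1-5=-4
a = 3: 3--5=8, 3--4=7, 3-1=2, 3-3=0, 3-5=-2
a = 5: 5--5=10, 5--4=9, 5-1=4, 5-3=2, 5-5=0
Collecting distinct values (and noting 0 appears from a-a):
A - A = {-10, -9, -8, -7, -6, -5, -4, -2, -1, 0, 1, 2, 4, 5, 6, 7, 8, 9, 10}
|A - A| = 19

A - A = {-10, -9, -8, -7, -6, -5, -4, -2, -1, 0, 1, 2, 4, 5, 6, 7, 8, 9, 10}


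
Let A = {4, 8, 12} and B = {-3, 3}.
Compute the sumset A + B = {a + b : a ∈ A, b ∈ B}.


A + B = {a + b : a ∈ A, b ∈ B}.
Enumerate all |A|·|B| = 3·2 = 6 pairs (a, b) and collect distinct sums.
a = 4: 4+-3=1, 4+3=7
a = 8: 8+-3=5, 8+3=11
a = 12: 12+-3=9, 12+3=15
Collecting distinct sums: A + B = {1, 5, 7, 9, 11, 15}
|A + B| = 6

A + B = {1, 5, 7, 9, 11, 15}


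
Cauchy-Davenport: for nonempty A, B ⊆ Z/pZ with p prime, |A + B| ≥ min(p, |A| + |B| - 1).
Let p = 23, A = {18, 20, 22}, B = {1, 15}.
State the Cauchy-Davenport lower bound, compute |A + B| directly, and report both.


Cauchy-Davenport: |A + B| ≥ min(p, |A| + |B| - 1) for A, B nonempty in Z/pZ.
|A| = 3, |B| = 2, p = 23.
CD lower bound = min(23, 3 + 2 - 1) = min(23, 4) = 4.
Compute A + B mod 23 directly:
a = 18: 18+1=19, 18+15=10
a = 20: 20+1=21, 20+15=12
a = 22: 22+1=0, 22+15=14
A + B = {0, 10, 12, 14, 19, 21}, so |A + B| = 6.
Verify: 6 ≥ 4? Yes ✓.

CD lower bound = 4, actual |A + B| = 6.


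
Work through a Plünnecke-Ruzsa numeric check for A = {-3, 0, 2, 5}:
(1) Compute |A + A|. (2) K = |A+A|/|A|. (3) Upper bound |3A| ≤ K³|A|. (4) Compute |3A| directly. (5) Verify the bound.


|A| = 4.
Step 1: Compute A + A by enumerating all 16 pairs.
A + A = {-6, -3, -1, 0, 2, 4, 5, 7, 10}, so |A + A| = 9.
Step 2: Doubling constant K = |A + A|/|A| = 9/4 = 9/4 ≈ 2.2500.
Step 3: Plünnecke-Ruzsa gives |3A| ≤ K³·|A| = (2.2500)³ · 4 ≈ 45.5625.
Step 4: Compute 3A = A + A + A directly by enumerating all triples (a,b,c) ∈ A³; |3A| = 16.
Step 5: Check 16 ≤ 45.5625? Yes ✓.

K = 9/4, Plünnecke-Ruzsa bound K³|A| ≈ 45.5625, |3A| = 16, inequality holds.


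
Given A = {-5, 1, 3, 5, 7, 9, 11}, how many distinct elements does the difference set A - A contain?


A - A = {a - a' : a, a' ∈ A}; |A| = 7.
Bounds: 2|A|-1 ≤ |A - A| ≤ |A|² - |A| + 1, i.e. 13 ≤ |A - A| ≤ 43.
Note: 0 ∈ A - A always (from a - a). The set is symmetric: if d ∈ A - A then -d ∈ A - A.
Enumerate nonzero differences d = a - a' with a > a' (then include -d):
Positive differences: {2, 4, 6, 8, 10, 12, 14, 16}
Full difference set: {0} ∪ (positive diffs) ∪ (negative diffs).
|A - A| = 1 + 2·8 = 17 (matches direct enumeration: 17).

|A - A| = 17


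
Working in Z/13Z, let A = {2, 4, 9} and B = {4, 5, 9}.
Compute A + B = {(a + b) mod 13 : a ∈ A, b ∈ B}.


Work in Z/13Z: reduce every sum a + b modulo 13.
Enumerate all 9 pairs:
a = 2: 2+4=6, 2+5=7, 2+9=11
a = 4: 4+4=8, 4+5=9, 4+9=0
a = 9: 9+4=0, 9+5=1, 9+9=5
Distinct residues collected: {0, 1, 5, 6, 7, 8, 9, 11}
|A + B| = 8 (out of 13 total residues).

A + B = {0, 1, 5, 6, 7, 8, 9, 11}


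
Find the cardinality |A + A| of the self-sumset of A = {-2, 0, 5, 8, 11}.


A + A = {a + a' : a, a' ∈ A}; |A| = 5.
General bounds: 2|A| - 1 ≤ |A + A| ≤ |A|(|A|+1)/2, i.e. 9 ≤ |A + A| ≤ 15.
Lower bound 2|A|-1 is attained iff A is an arithmetic progression.
Enumerate sums a + a' for a ≤ a' (symmetric, so this suffices):
a = -2: -2+-2=-4, -2+0=-2, -2+5=3, -2+8=6, -2+11=9
a = 0: 0+0=0, 0+5=5, 0+8=8, 0+11=11
a = 5: 5+5=10, 5+8=13, 5+11=16
a = 8: 8+8=16, 8+11=19
a = 11: 11+11=22
Distinct sums: {-4, -2, 0, 3, 5, 6, 8, 9, 10, 11, 13, 16, 19, 22}
|A + A| = 14

|A + A| = 14


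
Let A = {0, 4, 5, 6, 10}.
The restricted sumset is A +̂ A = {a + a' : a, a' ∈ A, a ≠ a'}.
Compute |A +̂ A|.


Restricted sumset: A +̂ A = {a + a' : a ∈ A, a' ∈ A, a ≠ a'}.
Equivalently, take A + A and drop any sum 2a that is achievable ONLY as a + a for a ∈ A (i.e. sums representable only with equal summands).
Enumerate pairs (a, a') with a < a' (symmetric, so each unordered pair gives one sum; this covers all a ≠ a'):
  0 + 4 = 4
  0 + 5 = 5
  0 + 6 = 6
  0 + 10 = 10
  4 + 5 = 9
  4 + 6 = 10
  4 + 10 = 14
  5 + 6 = 11
  5 + 10 = 15
  6 + 10 = 16
Collected distinct sums: {4, 5, 6, 9, 10, 11, 14, 15, 16}
|A +̂ A| = 9
(Reference bound: |A +̂ A| ≥ 2|A| - 3 for |A| ≥ 2, with |A| = 5 giving ≥ 7.)

|A +̂ A| = 9


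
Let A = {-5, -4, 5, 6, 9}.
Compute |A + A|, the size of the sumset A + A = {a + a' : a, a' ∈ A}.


A + A = {a + a' : a, a' ∈ A}; |A| = 5.
General bounds: 2|A| - 1 ≤ |A + A| ≤ |A|(|A|+1)/2, i.e. 9 ≤ |A + A| ≤ 15.
Lower bound 2|A|-1 is attained iff A is an arithmetic progression.
Enumerate sums a + a' for a ≤ a' (symmetric, so this suffices):
a = -5: -5+-5=-10, -5+-4=-9, -5+5=0, -5+6=1, -5+9=4
a = -4: -4+-4=-8, -4+5=1, -4+6=2, -4+9=5
a = 5: 5+5=10, 5+6=11, 5+9=14
a = 6: 6+6=12, 6+9=15
a = 9: 9+9=18
Distinct sums: {-10, -9, -8, 0, 1, 2, 4, 5, 10, 11, 12, 14, 15, 18}
|A + A| = 14

|A + A| = 14


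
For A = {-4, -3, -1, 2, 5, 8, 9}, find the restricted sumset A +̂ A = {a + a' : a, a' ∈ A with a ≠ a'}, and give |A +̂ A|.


Restricted sumset: A +̂ A = {a + a' : a ∈ A, a' ∈ A, a ≠ a'}.
Equivalently, take A + A and drop any sum 2a that is achievable ONLY as a + a for a ∈ A (i.e. sums representable only with equal summands).
Enumerate pairs (a, a') with a < a' (symmetric, so each unordered pair gives one sum; this covers all a ≠ a'):
  -4 + -3 = -7
  -4 + -1 = -5
  -4 + 2 = -2
  -4 + 5 = 1
  -4 + 8 = 4
  -4 + 9 = 5
  -3 + -1 = -4
  -3 + 2 = -1
  -3 + 5 = 2
  -3 + 8 = 5
  -3 + 9 = 6
  -1 + 2 = 1
  -1 + 5 = 4
  -1 + 8 = 7
  -1 + 9 = 8
  2 + 5 = 7
  2 + 8 = 10
  2 + 9 = 11
  5 + 8 = 13
  5 + 9 = 14
  8 + 9 = 17
Collected distinct sums: {-7, -5, -4, -2, -1, 1, 2, 4, 5, 6, 7, 8, 10, 11, 13, 14, 17}
|A +̂ A| = 17
(Reference bound: |A +̂ A| ≥ 2|A| - 3 for |A| ≥ 2, with |A| = 7 giving ≥ 11.)

|A +̂ A| = 17


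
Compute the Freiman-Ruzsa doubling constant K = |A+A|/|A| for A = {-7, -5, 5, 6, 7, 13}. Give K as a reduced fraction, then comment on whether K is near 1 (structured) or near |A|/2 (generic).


|A| = 6.
Compute A + A by enumerating all 36 pairs.
A + A = {-14, -12, -10, -2, -1, 0, 1, 2, 6, 8, 10, 11, 12, 13, 14, 18, 19, 20, 26}, so |A + A| = 19.
K = |A + A| / |A| = 19/6 (already in lowest terms) ≈ 3.1667.
Reference: AP of size 6 gives K = 11/6 ≈ 1.8333; a fully generic set of size 6 gives K ≈ 3.5000.

|A| = 6, |A + A| = 19, K = 19/6.


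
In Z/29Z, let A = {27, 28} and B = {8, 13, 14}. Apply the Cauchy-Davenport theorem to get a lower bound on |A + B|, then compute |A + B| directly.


Cauchy-Davenport: |A + B| ≥ min(p, |A| + |B| - 1) for A, B nonempty in Z/pZ.
|A| = 2, |B| = 3, p = 29.
CD lower bound = min(29, 2 + 3 - 1) = min(29, 4) = 4.
Compute A + B mod 29 directly:
a = 27: 27+8=6, 27+13=11, 27+14=12
a = 28: 28+8=7, 28+13=12, 28+14=13
A + B = {6, 7, 11, 12, 13}, so |A + B| = 5.
Verify: 5 ≥ 4? Yes ✓.

CD lower bound = 4, actual |A + B| = 5.


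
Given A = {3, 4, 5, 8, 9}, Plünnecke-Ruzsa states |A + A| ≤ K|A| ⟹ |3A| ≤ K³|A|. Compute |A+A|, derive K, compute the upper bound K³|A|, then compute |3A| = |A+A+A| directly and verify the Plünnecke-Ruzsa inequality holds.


|A| = 5.
Step 1: Compute A + A by enumerating all 25 pairs.
A + A = {6, 7, 8, 9, 10, 11, 12, 13, 14, 16, 17, 18}, so |A + A| = 12.
Step 2: Doubling constant K = |A + A|/|A| = 12/5 = 12/5 ≈ 2.4000.
Step 3: Plünnecke-Ruzsa gives |3A| ≤ K³·|A| = (2.4000)³ · 5 ≈ 69.1200.
Step 4: Compute 3A = A + A + A directly by enumerating all triples (a,b,c) ∈ A³; |3A| = 19.
Step 5: Check 19 ≤ 69.1200? Yes ✓.

K = 12/5, Plünnecke-Ruzsa bound K³|A| ≈ 69.1200, |3A| = 19, inequality holds.


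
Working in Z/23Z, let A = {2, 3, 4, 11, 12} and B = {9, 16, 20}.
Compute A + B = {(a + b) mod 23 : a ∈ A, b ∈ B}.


Work in Z/23Z: reduce every sum a + b modulo 23.
Enumerate all 15 pairs:
a = 2: 2+9=11, 2+16=18, 2+20=22
a = 3: 3+9=12, 3+16=19, 3+20=0
a = 4: 4+9=13, 4+16=20, 4+20=1
a = 11: 11+9=20, 11+16=4, 11+20=8
a = 12: 12+9=21, 12+16=5, 12+20=9
Distinct residues collected: {0, 1, 4, 5, 8, 9, 11, 12, 13, 18, 19, 20, 21, 22}
|A + B| = 14 (out of 23 total residues).

A + B = {0, 1, 4, 5, 8, 9, 11, 12, 13, 18, 19, 20, 21, 22}


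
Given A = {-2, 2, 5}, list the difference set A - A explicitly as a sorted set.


A - A = {a - a' : a, a' ∈ A}.
Compute a - a' for each ordered pair (a, a'):
a = -2: -2--2=0, -2-2=-4, -2-5=-7
a = 2: 2--2=4, 2-2=0, 2-5=-3
a = 5: 5--2=7, 5-2=3, 5-5=0
Collecting distinct values (and noting 0 appears from a-a):
A - A = {-7, -4, -3, 0, 3, 4, 7}
|A - A| = 7

A - A = {-7, -4, -3, 0, 3, 4, 7}


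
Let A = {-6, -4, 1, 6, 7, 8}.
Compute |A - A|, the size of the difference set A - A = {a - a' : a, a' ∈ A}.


A - A = {a - a' : a, a' ∈ A}; |A| = 6.
Bounds: 2|A|-1 ≤ |A - A| ≤ |A|² - |A| + 1, i.e. 11 ≤ |A - A| ≤ 31.
Note: 0 ∈ A - A always (from a - a). The set is symmetric: if d ∈ A - A then -d ∈ A - A.
Enumerate nonzero differences d = a - a' with a > a' (then include -d):
Positive differences: {1, 2, 5, 6, 7, 10, 11, 12, 13, 14}
Full difference set: {0} ∪ (positive diffs) ∪ (negative diffs).
|A - A| = 1 + 2·10 = 21 (matches direct enumeration: 21).

|A - A| = 21


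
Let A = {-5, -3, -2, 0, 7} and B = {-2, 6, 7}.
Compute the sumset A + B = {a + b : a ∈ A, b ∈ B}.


A + B = {a + b : a ∈ A, b ∈ B}.
Enumerate all |A|·|B| = 5·3 = 15 pairs (a, b) and collect distinct sums.
a = -5: -5+-2=-7, -5+6=1, -5+7=2
a = -3: -3+-2=-5, -3+6=3, -3+7=4
a = -2: -2+-2=-4, -2+6=4, -2+7=5
a = 0: 0+-2=-2, 0+6=6, 0+7=7
a = 7: 7+-2=5, 7+6=13, 7+7=14
Collecting distinct sums: A + B = {-7, -5, -4, -2, 1, 2, 3, 4, 5, 6, 7, 13, 14}
|A + B| = 13

A + B = {-7, -5, -4, -2, 1, 2, 3, 4, 5, 6, 7, 13, 14}


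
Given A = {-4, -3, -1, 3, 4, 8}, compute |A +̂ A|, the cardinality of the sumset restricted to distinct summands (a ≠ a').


Restricted sumset: A +̂ A = {a + a' : a ∈ A, a' ∈ A, a ≠ a'}.
Equivalently, take A + A and drop any sum 2a that is achievable ONLY as a + a for a ∈ A (i.e. sums representable only with equal summands).
Enumerate pairs (a, a') with a < a' (symmetric, so each unordered pair gives one sum; this covers all a ≠ a'):
  -4 + -3 = -7
  -4 + -1 = -5
  -4 + 3 = -1
  -4 + 4 = 0
  -4 + 8 = 4
  -3 + -1 = -4
  -3 + 3 = 0
  -3 + 4 = 1
  -3 + 8 = 5
  -1 + 3 = 2
  -1 + 4 = 3
  -1 + 8 = 7
  3 + 4 = 7
  3 + 8 = 11
  4 + 8 = 12
Collected distinct sums: {-7, -5, -4, -1, 0, 1, 2, 3, 4, 5, 7, 11, 12}
|A +̂ A| = 13
(Reference bound: |A +̂ A| ≥ 2|A| - 3 for |A| ≥ 2, with |A| = 6 giving ≥ 9.)

|A +̂ A| = 13


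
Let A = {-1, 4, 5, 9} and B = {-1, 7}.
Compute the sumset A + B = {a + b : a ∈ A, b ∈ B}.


A + B = {a + b : a ∈ A, b ∈ B}.
Enumerate all |A|·|B| = 4·2 = 8 pairs (a, b) and collect distinct sums.
a = -1: -1+-1=-2, -1+7=6
a = 4: 4+-1=3, 4+7=11
a = 5: 5+-1=4, 5+7=12
a = 9: 9+-1=8, 9+7=16
Collecting distinct sums: A + B = {-2, 3, 4, 6, 8, 11, 12, 16}
|A + B| = 8

A + B = {-2, 3, 4, 6, 8, 11, 12, 16}


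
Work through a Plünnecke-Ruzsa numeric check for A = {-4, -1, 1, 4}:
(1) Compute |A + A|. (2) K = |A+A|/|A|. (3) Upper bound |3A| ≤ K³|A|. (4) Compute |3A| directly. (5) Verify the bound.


|A| = 4.
Step 1: Compute A + A by enumerating all 16 pairs.
A + A = {-8, -5, -3, -2, 0, 2, 3, 5, 8}, so |A + A| = 9.
Step 2: Doubling constant K = |A + A|/|A| = 9/4 = 9/4 ≈ 2.2500.
Step 3: Plünnecke-Ruzsa gives |3A| ≤ K³·|A| = (2.2500)³ · 4 ≈ 45.5625.
Step 4: Compute 3A = A + A + A directly by enumerating all triples (a,b,c) ∈ A³; |3A| = 16.
Step 5: Check 16 ≤ 45.5625? Yes ✓.

K = 9/4, Plünnecke-Ruzsa bound K³|A| ≈ 45.5625, |3A| = 16, inequality holds.


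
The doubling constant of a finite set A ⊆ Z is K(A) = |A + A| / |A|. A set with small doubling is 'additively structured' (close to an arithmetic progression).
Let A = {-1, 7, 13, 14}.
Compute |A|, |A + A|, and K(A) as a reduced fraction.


|A| = 4.
Compute A + A by enumerating all 16 pairs.
A + A = {-2, 6, 12, 13, 14, 20, 21, 26, 27, 28}, so |A + A| = 10.
K = |A + A| / |A| = 10/4 = 5/2 ≈ 2.5000.
Reference: AP of size 4 gives K = 7/4 ≈ 1.7500; a fully generic set of size 4 gives K ≈ 2.5000.

|A| = 4, |A + A| = 10, K = 10/4 = 5/2.


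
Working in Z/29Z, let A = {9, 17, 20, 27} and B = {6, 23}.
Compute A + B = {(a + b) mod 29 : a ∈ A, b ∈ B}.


Work in Z/29Z: reduce every sum a + b modulo 29.
Enumerate all 8 pairs:
a = 9: 9+6=15, 9+23=3
a = 17: 17+6=23, 17+23=11
a = 20: 20+6=26, 20+23=14
a = 27: 27+6=4, 27+23=21
Distinct residues collected: {3, 4, 11, 14, 15, 21, 23, 26}
|A + B| = 8 (out of 29 total residues).

A + B = {3, 4, 11, 14, 15, 21, 23, 26}


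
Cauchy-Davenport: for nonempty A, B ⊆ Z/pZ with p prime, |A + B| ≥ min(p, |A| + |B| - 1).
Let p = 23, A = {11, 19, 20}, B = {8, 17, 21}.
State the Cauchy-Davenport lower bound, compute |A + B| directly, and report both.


Cauchy-Davenport: |A + B| ≥ min(p, |A| + |B| - 1) for A, B nonempty in Z/pZ.
|A| = 3, |B| = 3, p = 23.
CD lower bound = min(23, 3 + 3 - 1) = min(23, 5) = 5.
Compute A + B mod 23 directly:
a = 11: 11+8=19, 11+17=5, 11+21=9
a = 19: 19+8=4, 19+17=13, 19+21=17
a = 20: 20+8=5, 20+17=14, 20+21=18
A + B = {4, 5, 9, 13, 14, 17, 18, 19}, so |A + B| = 8.
Verify: 8 ≥ 5? Yes ✓.

CD lower bound = 5, actual |A + B| = 8.


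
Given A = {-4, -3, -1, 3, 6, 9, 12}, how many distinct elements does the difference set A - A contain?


A - A = {a - a' : a, a' ∈ A}; |A| = 7.
Bounds: 2|A|-1 ≤ |A - A| ≤ |A|² - |A| + 1, i.e. 13 ≤ |A - A| ≤ 43.
Note: 0 ∈ A - A always (from a - a). The set is symmetric: if d ∈ A - A then -d ∈ A - A.
Enumerate nonzero differences d = a - a' with a > a' (then include -d):
Positive differences: {1, 2, 3, 4, 6, 7, 9, 10, 12, 13, 15, 16}
Full difference set: {0} ∪ (positive diffs) ∪ (negative diffs).
|A - A| = 1 + 2·12 = 25 (matches direct enumeration: 25).

|A - A| = 25


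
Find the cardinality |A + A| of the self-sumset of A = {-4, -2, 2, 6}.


A + A = {a + a' : a, a' ∈ A}; |A| = 4.
General bounds: 2|A| - 1 ≤ |A + A| ≤ |A|(|A|+1)/2, i.e. 7 ≤ |A + A| ≤ 10.
Lower bound 2|A|-1 is attained iff A is an arithmetic progression.
Enumerate sums a + a' for a ≤ a' (symmetric, so this suffices):
a = -4: -4+-4=-8, -4+-2=-6, -4+2=-2, -4+6=2
a = -2: -2+-2=-4, -2+2=0, -2+6=4
a = 2: 2+2=4, 2+6=8
a = 6: 6+6=12
Distinct sums: {-8, -6, -4, -2, 0, 2, 4, 8, 12}
|A + A| = 9

|A + A| = 9


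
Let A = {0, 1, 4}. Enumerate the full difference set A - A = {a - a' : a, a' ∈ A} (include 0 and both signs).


A - A = {a - a' : a, a' ∈ A}.
Compute a - a' for each ordered pair (a, a'):
a = 0: 0-0=0, 0-1=-1, 0-4=-4
a = 1: 1-0=1, 1-1=0, 1-4=-3
a = 4: 4-0=4, 4-1=3, 4-4=0
Collecting distinct values (and noting 0 appears from a-a):
A - A = {-4, -3, -1, 0, 1, 3, 4}
|A - A| = 7

A - A = {-4, -3, -1, 0, 1, 3, 4}


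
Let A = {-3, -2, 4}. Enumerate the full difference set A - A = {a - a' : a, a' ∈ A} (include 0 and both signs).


A - A = {a - a' : a, a' ∈ A}.
Compute a - a' for each ordered pair (a, a'):
a = -3: -3--3=0, -3--2=-1, -3-4=-7
a = -2: -2--3=1, -2--2=0, -2-4=-6
a = 4: 4--3=7, 4--2=6, 4-4=0
Collecting distinct values (and noting 0 appears from a-a):
A - A = {-7, -6, -1, 0, 1, 6, 7}
|A - A| = 7

A - A = {-7, -6, -1, 0, 1, 6, 7}


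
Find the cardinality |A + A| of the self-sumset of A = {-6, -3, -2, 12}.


A + A = {a + a' : a, a' ∈ A}; |A| = 4.
General bounds: 2|A| - 1 ≤ |A + A| ≤ |A|(|A|+1)/2, i.e. 7 ≤ |A + A| ≤ 10.
Lower bound 2|A|-1 is attained iff A is an arithmetic progression.
Enumerate sums a + a' for a ≤ a' (symmetric, so this suffices):
a = -6: -6+-6=-12, -6+-3=-9, -6+-2=-8, -6+12=6
a = -3: -3+-3=-6, -3+-2=-5, -3+12=9
a = -2: -2+-2=-4, -2+12=10
a = 12: 12+12=24
Distinct sums: {-12, -9, -8, -6, -5, -4, 6, 9, 10, 24}
|A + A| = 10

|A + A| = 10


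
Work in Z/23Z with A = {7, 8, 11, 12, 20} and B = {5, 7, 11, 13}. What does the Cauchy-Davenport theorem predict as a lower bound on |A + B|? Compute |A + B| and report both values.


Cauchy-Davenport: |A + B| ≥ min(p, |A| + |B| - 1) for A, B nonempty in Z/pZ.
|A| = 5, |B| = 4, p = 23.
CD lower bound = min(23, 5 + 4 - 1) = min(23, 8) = 8.
Compute A + B mod 23 directly:
a = 7: 7+5=12, 7+7=14, 7+11=18, 7+13=20
a = 8: 8+5=13, 8+7=15, 8+11=19, 8+13=21
a = 11: 11+5=16, 11+7=18, 11+11=22, 11+13=1
a = 12: 12+5=17, 12+7=19, 12+11=0, 12+13=2
a = 20: 20+5=2, 20+7=4, 20+11=8, 20+13=10
A + B = {0, 1, 2, 4, 8, 10, 12, 13, 14, 15, 16, 17, 18, 19, 20, 21, 22}, so |A + B| = 17.
Verify: 17 ≥ 8? Yes ✓.

CD lower bound = 8, actual |A + B| = 17.


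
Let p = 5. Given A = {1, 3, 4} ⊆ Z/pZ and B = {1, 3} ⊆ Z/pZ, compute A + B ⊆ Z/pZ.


Work in Z/5Z: reduce every sum a + b modulo 5.
Enumerate all 6 pairs:
a = 1: 1+1=2, 1+3=4
a = 3: 3+1=4, 3+3=1
a = 4: 4+1=0, 4+3=2
Distinct residues collected: {0, 1, 2, 4}
|A + B| = 4 (out of 5 total residues).

A + B = {0, 1, 2, 4}


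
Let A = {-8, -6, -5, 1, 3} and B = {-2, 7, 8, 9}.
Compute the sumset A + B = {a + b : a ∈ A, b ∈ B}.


A + B = {a + b : a ∈ A, b ∈ B}.
Enumerate all |A|·|B| = 5·4 = 20 pairs (a, b) and collect distinct sums.
a = -8: -8+-2=-10, -8+7=-1, -8+8=0, -8+9=1
a = -6: -6+-2=-8, -6+7=1, -6+8=2, -6+9=3
a = -5: -5+-2=-7, -5+7=2, -5+8=3, -5+9=4
a = 1: 1+-2=-1, 1+7=8, 1+8=9, 1+9=10
a = 3: 3+-2=1, 3+7=10, 3+8=11, 3+9=12
Collecting distinct sums: A + B = {-10, -8, -7, -1, 0, 1, 2, 3, 4, 8, 9, 10, 11, 12}
|A + B| = 14

A + B = {-10, -8, -7, -1, 0, 1, 2, 3, 4, 8, 9, 10, 11, 12}


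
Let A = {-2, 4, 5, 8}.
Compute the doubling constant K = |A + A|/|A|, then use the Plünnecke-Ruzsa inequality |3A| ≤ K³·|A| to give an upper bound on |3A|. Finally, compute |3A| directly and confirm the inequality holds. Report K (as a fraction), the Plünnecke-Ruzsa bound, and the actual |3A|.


|A| = 4.
Step 1: Compute A + A by enumerating all 16 pairs.
A + A = {-4, 2, 3, 6, 8, 9, 10, 12, 13, 16}, so |A + A| = 10.
Step 2: Doubling constant K = |A + A|/|A| = 10/4 = 10/4 ≈ 2.5000.
Step 3: Plünnecke-Ruzsa gives |3A| ≤ K³·|A| = (2.5000)³ · 4 ≈ 62.5000.
Step 4: Compute 3A = A + A + A directly by enumerating all triples (a,b,c) ∈ A³; |3A| = 19.
Step 5: Check 19 ≤ 62.5000? Yes ✓.

K = 10/4, Plünnecke-Ruzsa bound K³|A| ≈ 62.5000, |3A| = 19, inequality holds.


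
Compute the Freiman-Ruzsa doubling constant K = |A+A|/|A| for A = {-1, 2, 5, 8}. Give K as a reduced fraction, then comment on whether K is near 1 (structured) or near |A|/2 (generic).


|A| = 4.
Compute A + A by enumerating all 16 pairs.
A + A = {-2, 1, 4, 7, 10, 13, 16}, so |A + A| = 7.
K = |A + A| / |A| = 7/4 (already in lowest terms) ≈ 1.7500.
Reference: AP of size 4 gives K = 7/4 ≈ 1.7500; a fully generic set of size 4 gives K ≈ 2.5000.

|A| = 4, |A + A| = 7, K = 7/4.


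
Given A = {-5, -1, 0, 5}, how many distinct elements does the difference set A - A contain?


A - A = {a - a' : a, a' ∈ A}; |A| = 4.
Bounds: 2|A|-1 ≤ |A - A| ≤ |A|² - |A| + 1, i.e. 7 ≤ |A - A| ≤ 13.
Note: 0 ∈ A - A always (from a - a). The set is symmetric: if d ∈ A - A then -d ∈ A - A.
Enumerate nonzero differences d = a - a' with a > a' (then include -d):
Positive differences: {1, 4, 5, 6, 10}
Full difference set: {0} ∪ (positive diffs) ∪ (negative diffs).
|A - A| = 1 + 2·5 = 11 (matches direct enumeration: 11).

|A - A| = 11


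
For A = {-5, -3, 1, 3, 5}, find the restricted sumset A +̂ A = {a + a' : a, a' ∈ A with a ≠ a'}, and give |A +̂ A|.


Restricted sumset: A +̂ A = {a + a' : a ∈ A, a' ∈ A, a ≠ a'}.
Equivalently, take A + A and drop any sum 2a that is achievable ONLY as a + a for a ∈ A (i.e. sums representable only with equal summands).
Enumerate pairs (a, a') with a < a' (symmetric, so each unordered pair gives one sum; this covers all a ≠ a'):
  -5 + -3 = -8
  -5 + 1 = -4
  -5 + 3 = -2
  -5 + 5 = 0
  -3 + 1 = -2
  -3 + 3 = 0
  -3 + 5 = 2
  1 + 3 = 4
  1 + 5 = 6
  3 + 5 = 8
Collected distinct sums: {-8, -4, -2, 0, 2, 4, 6, 8}
|A +̂ A| = 8
(Reference bound: |A +̂ A| ≥ 2|A| - 3 for |A| ≥ 2, with |A| = 5 giving ≥ 7.)

|A +̂ A| = 8
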